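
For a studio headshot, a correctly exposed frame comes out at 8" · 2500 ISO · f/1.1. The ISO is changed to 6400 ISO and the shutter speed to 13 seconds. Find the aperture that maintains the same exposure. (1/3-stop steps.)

f/2.2

ISO: 2500 → 3200 → 4000 → 5000 → 6400 — 1 1/3 stops raised (brighter).
Shutter speed: 8 → 10 → 13 — 2/3 stop slower (brighter).
Net change so far: 2 stops brighter. Offset with the aperture: f/1.1 → f/1.2 → f/1.4 → f/1.6 → f/1.8 → f/2 → f/2.2.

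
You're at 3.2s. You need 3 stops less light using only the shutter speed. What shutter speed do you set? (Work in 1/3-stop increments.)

0.4 s

Shutter speed: 3.2 → 2.5 → 2 → 1.6 → 1.3 → 1 → 0.8 → 0.6 → 0.5 → 0.4 — 3 stops shorter (darker).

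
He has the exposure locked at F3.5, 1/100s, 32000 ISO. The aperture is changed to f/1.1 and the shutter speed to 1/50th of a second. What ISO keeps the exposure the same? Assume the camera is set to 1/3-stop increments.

Aperture: f/3.5 → f/3.2 → f/2.8 → f/2.5 → f/2.2 → f/2 → f/1.8 → f/1.6 → f/1.4 → f/1.2 → f/1.1 — 3 1/3 stops opened up (brighter).
Shutter speed: 1/100 → 1/80 → 1/60 → 1/50 — 1 stop longer (brighter).
Net change so far: 4 1/3 stops brighter. Offset with the ISO: 32000 → 25600 → 20000 → 16000 → 12800 → 10000 → 8000 → 6400 → 5000 → 4000 → 3200 → 2500 → 2000 → 1600.

ISO 1600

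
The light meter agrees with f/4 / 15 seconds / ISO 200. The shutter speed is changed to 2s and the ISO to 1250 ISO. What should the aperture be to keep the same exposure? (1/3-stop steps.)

Shutter speed: 15 → 13 → 10 → 8 → 6 → 5 → 4 → 3.2 → 2.5 → 2 — 3 stops shorter (darker).
ISO: 200 → 250 → 320 → 400 → 500 → 640 → 800 → 1000 → 1250 — 2 2/3 stops raised (brighter).
Net change so far: 1/3 stop darker. Offset with the aperture: f/4 → f/3.5.

f/3.5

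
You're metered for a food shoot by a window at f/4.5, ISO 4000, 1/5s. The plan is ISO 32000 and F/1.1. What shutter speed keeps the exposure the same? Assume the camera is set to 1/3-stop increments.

1/640s

ISO: 4000 → 5000 → 6400 → 8000 → 10000 → 12800 → 16000 → 20000 → 25600 → 32000 — 3 stops raised (brighter).
Aperture: f/4.5 → f/4 → f/3.5 → f/3.2 → f/2.8 → f/2.5 → f/2.2 → f/2 → f/1.8 → f/1.6 → f/1.4 → f/1.2 → f/1.1 — 4 stops larger aperture (brighter).
Net change so far: 7 stops brighter. Offset with the shutter speed: 1/5 → 1/6 → 1/8 → 1/10 → 1/13 → 1/15 → 1/20 → 1/25 → 1/30 → 1/40 → 1/50 → 1/60 → 1/80 → 1/100 → 1/125 → 1/160 → 1/200 → 1/250 → 1/320 → 1/400 → 1/500 → 1/640.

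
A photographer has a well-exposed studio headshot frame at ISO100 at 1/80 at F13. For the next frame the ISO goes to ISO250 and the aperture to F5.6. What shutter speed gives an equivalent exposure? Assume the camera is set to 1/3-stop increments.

1/1000s

ISO: 100 → 125 → 160 → 200 → 250 — 1 1/3 stops raised (brighter).
Aperture: f/13 → f/11 → f/10 → f/9 → f/8 → f/7.1 → f/6.3 → f/5.6 — 2 1/3 stops opened up (brighter).
Net change so far: 3 2/3 stops brighter. Offset with the shutter speed: 1/80 → 1/100 → 1/125 → 1/160 → 1/200 → 1/250 → 1/320 → 1/400 → 1/500 → 1/640 → 1/800 → 1/1000.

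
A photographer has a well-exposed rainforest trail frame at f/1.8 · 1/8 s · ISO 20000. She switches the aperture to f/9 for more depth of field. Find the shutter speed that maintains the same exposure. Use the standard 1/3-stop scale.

Aperture: f/1.8 → f/2 → f/2.2 → f/2.5 → f/2.8 → f/3.2 → f/3.5 → f/4 → f/4.5 → f/5 → f/5.6 → f/6.3 → f/7.1 → f/8 → f/9 — 4 2/3 stops stopped down (darker).
Need 4 2/3 stops brighter from the shutter speed: 1/8 → 1/6 → 1/5 → 1/4 → 0.3 → 0.4 → 0.5 → 0.6 → 0.8 → 1 → 1.3 → 1.6 → 2 → 2.5 → 3.2.

3.2 s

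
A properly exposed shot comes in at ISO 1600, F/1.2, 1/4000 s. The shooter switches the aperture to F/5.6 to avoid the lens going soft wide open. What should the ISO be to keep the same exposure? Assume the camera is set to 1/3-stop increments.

Aperture: f/1.2 → f/1.4 → f/1.6 → f/1.8 → f/2 → f/2.2 → f/2.5 → f/2.8 → f/3.2 → f/3.5 → f/4 → f/4.5 → f/5 → f/5.6 — 4 1/3 stops stopped down (darker).
Need 4 1/3 stops brighter from the ISO: 1600 → 2000 → 2500 → 3200 → 4000 → 5000 → 6400 → 8000 → 10000 → 12800 → 16000 → 20000 → 25600 → 32000.

ISO 32000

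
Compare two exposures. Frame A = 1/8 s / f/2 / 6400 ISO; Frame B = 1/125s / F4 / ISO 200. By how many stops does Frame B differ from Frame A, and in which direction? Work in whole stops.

11 stops darker

Aperture: f/2 → f/2.8 → f/4 — 2 stops narrower (darker).
Shutter speed: 1/8 → 1/15 → 1/30 → 1/60 → 1/125 — 4 stops faster (darker).
ISO: 6400 → 3200 → 1600 → 800 → 400 → 200 — 5 stops lower (darker).
Net: −2 −4 −5 = −11 stops.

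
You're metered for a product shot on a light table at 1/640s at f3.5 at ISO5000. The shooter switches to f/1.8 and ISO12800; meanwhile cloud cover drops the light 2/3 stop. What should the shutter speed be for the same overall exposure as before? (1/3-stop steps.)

Scene light: 2/3 stop darker.
Aperture: f/3.5 → f/3.2 → f/2.8 → f/2.5 → f/2.2 → f/2 → f/1.8 — 2 stops opened up (brighter).
ISO: 5000 → 6400 → 8000 → 10000 → 12800 — 1 1/3 stops higher (brighter).
Net so far: 2 2/3 stops brighter. Shutter speed: 1/640 → 1/800 → 1/1000 → 1/1250 → 1/1600 → 1/2000 → 1/2500 → 1/3200 → 1/4000.

1/4000s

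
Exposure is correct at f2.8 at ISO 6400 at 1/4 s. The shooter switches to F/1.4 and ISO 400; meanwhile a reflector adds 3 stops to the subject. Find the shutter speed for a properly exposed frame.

Scene light: 3 stops brighter.
Aperture: f/2.8 → f/2 → f/1.4 — 2 stops larger aperture (brighter).
ISO: 6400 → 3200 → 1600 → 800 → 400 — 4 stops dropped (darker).
Net so far: 1 stop brighter. Shutter speed: 1/4 → 1/8.

1/8s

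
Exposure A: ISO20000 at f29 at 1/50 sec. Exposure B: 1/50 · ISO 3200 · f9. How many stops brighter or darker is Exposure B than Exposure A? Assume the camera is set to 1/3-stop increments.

2/3 stop brighter

Aperture: f/29 → f/25 → f/22 → f/20 → f/18 → f/16 → f/14 → f/13 → f/11 → f/10 → f/9 — 3 1/3 stops larger aperture (brighter).
Shutter speed: unchanged.
ISO: 20000 → 16000 → 12800 → 10000 → 8000 → 6400 → 5000 → 4000 → 3200 — 2 2/3 stops dropped (darker).
Net: +3 1/3 −2 2/3 = +2/3 stops.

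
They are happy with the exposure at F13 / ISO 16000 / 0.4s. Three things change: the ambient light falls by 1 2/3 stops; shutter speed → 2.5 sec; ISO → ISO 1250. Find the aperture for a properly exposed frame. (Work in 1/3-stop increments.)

f/5

Scene light: 1 2/3 stops darker.
Shutter speed: 0.4 → 0.5 → 0.6 → 0.8 → 1 → 1.3 → 1.6 → 2 → 2.5 — 2 2/3 stops longer (brighter).
ISO: 16000 → 12800 → 10000 → 8000 → 6400 → 5000 → 4000 → 3200 → 2500 → 2000 → 1600 → 1250 — 3 2/3 stops lower (darker).
Net so far: 2 2/3 stops darker. Aperture: f/13 → f/11 → f/10 → f/9 → f/8 → f/7.1 → f/6.3 → f/5.6 → f/5.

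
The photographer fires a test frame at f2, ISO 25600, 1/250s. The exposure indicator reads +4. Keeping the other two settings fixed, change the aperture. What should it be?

Overexposed by 4 stops → need 4 stops darker.
Aperture: f/2 → f/2.8 → f/4 → f/5.6 → f/8.

f/8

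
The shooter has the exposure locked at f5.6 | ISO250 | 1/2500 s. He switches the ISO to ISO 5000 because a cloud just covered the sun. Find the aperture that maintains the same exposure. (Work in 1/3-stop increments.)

f/25

ISO: 250 → 320 → 400 → 500 → 640 → 800 → 1000 → 1250 → 1600 → 2000 → 2500 → 3200 → 4000 → 5000 — 4 1/3 stops raised (brighter).
Need 4 1/3 stops darker from the aperture: f/5.6 → f/6.3 → f/7.1 → f/8 → f/9 → f/10 → f/11 → f/13 → f/14 → f/16 → f/18 → f/20 → f/22 → f/25.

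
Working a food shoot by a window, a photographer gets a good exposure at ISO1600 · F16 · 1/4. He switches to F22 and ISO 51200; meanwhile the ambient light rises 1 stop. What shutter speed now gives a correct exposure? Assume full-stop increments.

1/125s

Scene light: 1 stop brighter.
Aperture: f/16 → f/22 — 1 stop stopped down (darker).
ISO: 1600 → 3200 → 6400 → 12800 → 25600 → 51200 — 5 stops raised (brighter).
Net so far: 5 stops brighter. Shutter speed: 1/4 → 1/8 → 1/15 → 1/30 → 1/60 → 1/125.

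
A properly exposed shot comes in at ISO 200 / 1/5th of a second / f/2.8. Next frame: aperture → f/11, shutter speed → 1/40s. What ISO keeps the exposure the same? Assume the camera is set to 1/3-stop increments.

Aperture: f/2.8 → f/3.2 → f/3.5 → f/4 → f/4.5 → f/5 → f/5.6 → f/6.3 → f/7.1 → f/8 → f/9 → f/10 → f/11 — 4 stops smaller aperture (darker).
Shutter speed: 1/5 → 1/6 → 1/8 → 1/10 → 1/13 → 1/15 → 1/20 → 1/25 → 1/30 → 1/40 — 3 stops shorter (darker).
Net change so far: 7 stops darker. Offset with the ISO: 200 → 250 → 320 → 400 → 500 → 640 → 800 → 1000 → 1250 → 1600 → 2000 → 2500 → 3200 → 4000 → 5000 → 6400 → 8000 → 10000 → 12800 → 16000 → 20000 → 25600.

ISO 25600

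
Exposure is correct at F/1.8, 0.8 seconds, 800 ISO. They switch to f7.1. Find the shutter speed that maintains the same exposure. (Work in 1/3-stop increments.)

Aperture: f/1.8 → f/2 → f/2.2 → f/2.5 → f/2.8 → f/3.2 → f/3.5 → f/4 → f/4.5 → f/5 → f/5.6 → f/6.3 → f/7.1 — 4 stops smaller aperture (darker).
Need 4 stops brighter from the shutter speed: 0.8 → 1 → 1.3 → 1.6 → 2 → 2.5 → 3.2 → 4 → 5 → 6 → 8 → 10 → 13.

13 s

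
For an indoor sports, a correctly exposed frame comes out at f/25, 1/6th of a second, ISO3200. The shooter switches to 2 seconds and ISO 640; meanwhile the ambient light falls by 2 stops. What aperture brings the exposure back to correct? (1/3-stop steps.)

f/20

Scene light: 2 stops darker.
Shutter speed: 1/6 → 1/5 → 1/4 → 0.3 → 0.4 → 0.5 → 0.6 → 0.8 → 1 → 1.3 → 1.6 → 2 — 3 2/3 stops longer (brighter).
ISO: 3200 → 2500 → 2000 → 1600 → 1250 → 1000 → 800 → 640 — 2 1/3 stops lower (darker).
Net so far: 2/3 stop darker. Aperture: f/25 → f/22 → f/20.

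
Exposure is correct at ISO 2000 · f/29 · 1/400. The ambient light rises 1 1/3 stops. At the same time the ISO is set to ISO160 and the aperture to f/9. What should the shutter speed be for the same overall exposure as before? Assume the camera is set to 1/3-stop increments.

Scene light: 1 1/3 stops brighter.
ISO: 2000 → 1600 → 1250 → 1000 → 800 → 640 → 500 → 400 → 320 → 250 → 200 → 160 — 3 2/3 stops lower (darker).
Aperture: f/29 → f/25 → f/22 → f/20 → f/18 → f/16 → f/14 → f/13 → f/11 → f/10 → f/9 — 3 1/3 stops opened up (brighter).
Net so far: 1 stop brighter. Shutter speed: 1/400 → 1/500 → 1/640 → 1/800.

1/800s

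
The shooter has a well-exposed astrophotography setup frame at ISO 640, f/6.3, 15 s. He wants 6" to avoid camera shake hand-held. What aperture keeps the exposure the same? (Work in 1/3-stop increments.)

Shutter speed: 15 → 13 → 10 → 8 → 6 — 1 1/3 stops faster (darker).
Need 1 1/3 stops brighter from the aperture: f/6.3 → f/5.6 → f/5 → f/4.5 → f/4.

f/4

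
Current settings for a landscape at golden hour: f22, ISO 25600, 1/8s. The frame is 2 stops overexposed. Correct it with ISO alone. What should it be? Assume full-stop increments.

Overexposed by 2 stops → need 2 stops darker.
ISO: 25600 → 12800 → 6400.

ISO 6400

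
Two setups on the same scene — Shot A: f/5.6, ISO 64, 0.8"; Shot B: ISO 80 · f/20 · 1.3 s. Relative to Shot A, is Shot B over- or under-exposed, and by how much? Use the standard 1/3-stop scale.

2 2/3 stops darker

Aperture: f/5.6 → f/6.3 → f/7.1 → f/8 → f/9 → f/10 → f/11 → f/13 → f/14 → f/16 → f/18 → f/20 — 3 2/3 stops smaller aperture (darker).
Shutter speed: 0.8 → 1 → 1.3 — 2/3 stop longer (brighter).
ISO: 64 → 80 — 1/3 stop raised (brighter).
Net: −3 2/3 +2/3 +1/3 = −2 2/3 stops.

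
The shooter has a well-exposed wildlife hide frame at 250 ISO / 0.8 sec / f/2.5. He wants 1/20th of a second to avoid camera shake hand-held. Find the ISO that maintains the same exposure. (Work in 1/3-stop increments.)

Shutter speed: 0.8 → 0.6 → 0.5 → 0.4 → 0.3 → 1/4 → 1/5 → 1/6 → 1/8 → 1/10 → 1/13 → 1/15 → 1/20 — 4 stops faster (darker).
Need 4 stops brighter from the ISO: 250 → 320 → 400 → 500 → 640 → 800 → 1000 → 1250 → 1600 → 2000 → 2500 → 3200 → 4000.

ISO 4000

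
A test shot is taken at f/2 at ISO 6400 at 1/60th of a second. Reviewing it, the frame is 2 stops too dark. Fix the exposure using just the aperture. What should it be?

Underexposed by 2 stops → need 2 stops brighter.
Aperture: f/2 → f/1.4 → f/1.0.

f/1.0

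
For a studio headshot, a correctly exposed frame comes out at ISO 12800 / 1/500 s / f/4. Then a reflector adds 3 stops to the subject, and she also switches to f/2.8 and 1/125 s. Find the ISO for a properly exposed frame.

Scene light: 3 stops brighter.
Aperture: f/4 → f/2.8 — 1 stop wider (brighter).
Shutter speed: 1/500 → 1/250 → 1/125 — 2 stops longer (brighter).
Net so far: 6 stops brighter. ISO: 12800 → 6400 → 3200 → 1600 → 800 → 400 → 200.

ISO 200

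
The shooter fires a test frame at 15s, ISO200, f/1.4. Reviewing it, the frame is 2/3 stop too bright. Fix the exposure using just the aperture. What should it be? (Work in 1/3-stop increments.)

f/1.8

Overexposed by 2/3 stop → need 2/3 stop darker.
Aperture: f/1.4 → f/1.6 → f/1.8.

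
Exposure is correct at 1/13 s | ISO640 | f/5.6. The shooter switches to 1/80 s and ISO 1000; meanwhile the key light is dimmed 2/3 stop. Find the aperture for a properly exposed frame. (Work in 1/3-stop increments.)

f/2.2

Scene light: 2/3 stop darker.
Shutter speed: 1/13 → 1/15 → 1/20 → 1/25 → 1/30 → 1/40 → 1/50 → 1/60 → 1/80 — 2 2/3 stops faster (darker).
ISO: 640 → 800 → 1000 — 2/3 stop raised (brighter).
Net so far: 2 2/3 stops darker. Aperture: f/5.6 → f/5 → f/4.5 → f/4 → f/3.5 → f/3.2 → f/2.8 → f/2.5 → f/2.2.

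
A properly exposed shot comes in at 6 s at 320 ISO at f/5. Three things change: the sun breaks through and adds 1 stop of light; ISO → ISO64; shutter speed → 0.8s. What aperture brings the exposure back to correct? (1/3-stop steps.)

f/1.1

Scene light: 1 stop brighter.
ISO: 320 → 250 → 200 → 160 → 125 → 100 → 80 → 64 — 2 1/3 stops dropped (darker).
Shutter speed: 6 → 5 → 4 → 3.2 → 2.5 → 2 → 1.6 → 1.3 → 1 → 0.8 — 3 stops faster (darker).
Net so far: 4 1/3 stops darker. Aperture: f/5 → f/4.5 → f/4 → f/3.5 → f/3.2 → f/2.8 → f/2.5 → f/2.2 → f/2 → f/1.8 → f/1.6 → f/1.4 → f/1.2 → f/1.1.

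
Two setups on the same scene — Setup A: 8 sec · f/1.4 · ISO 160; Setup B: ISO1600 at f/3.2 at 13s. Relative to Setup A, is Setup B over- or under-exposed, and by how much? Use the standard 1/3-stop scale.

1 2/3 stops brighter

Aperture: f/1.4 → f/1.6 → f/1.8 → f/2 → f/2.2 → f/2.5 → f/2.8 → f/3.2 — 2 1/3 stops narrower (darker).
Shutter speed: 8 → 10 → 13 — 2/3 stop slower (brighter).
ISO: 160 → 200 → 250 → 320 → 400 → 500 → 640 → 800 → 1000 → 1250 → 1600 — 3 1/3 stops higher (brighter).
Net: −2 1/3 +2/3 +3 1/3 = +1 2/3 stops.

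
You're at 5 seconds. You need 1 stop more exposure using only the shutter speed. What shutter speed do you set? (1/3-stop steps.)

10 s

Shutter speed: 5 → 6 → 8 → 10 — 1 stop slower (brighter).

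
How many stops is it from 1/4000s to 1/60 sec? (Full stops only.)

1/4000 → 1/2000 → 1/1000 → 1/500 → 1/250 → 1/125 → 1/60 — count the steps: 6 stops.

6 stops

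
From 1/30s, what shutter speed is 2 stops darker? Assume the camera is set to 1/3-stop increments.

Shutter speed: 1/30 → 1/40 → 1/50 → 1/60 → 1/80 → 1/100 → 1/125 — 2 stops shorter (darker).

1/125s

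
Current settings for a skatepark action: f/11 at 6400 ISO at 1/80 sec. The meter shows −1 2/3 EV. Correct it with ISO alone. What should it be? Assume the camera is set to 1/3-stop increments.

ISO 20000

Underexposed by 1 2/3 stops → need 1 2/3 stops brighter.
ISO: 6400 → 8000 → 10000 → 12800 → 16000 → 20000.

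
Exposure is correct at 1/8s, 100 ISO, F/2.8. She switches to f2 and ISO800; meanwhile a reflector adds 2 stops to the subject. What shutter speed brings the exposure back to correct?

1/500s

Scene light: 2 stops brighter.
Aperture: f/2.8 → f/2 — 1 stop opened up (brighter).
ISO: 100 → 200 → 400 → 800 — 3 stops raised (brighter).
Net so far: 6 stops brighter. Shutter speed: 1/8 → 1/15 → 1/30 → 1/60 → 1/125 → 1/250 → 1/500.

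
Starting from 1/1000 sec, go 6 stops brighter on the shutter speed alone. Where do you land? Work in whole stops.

1/15s

Shutter speed: 1/1000 → 1/500 → 1/250 → 1/125 → 1/60 → 1/30 → 1/15 — 6 stops slower (brighter).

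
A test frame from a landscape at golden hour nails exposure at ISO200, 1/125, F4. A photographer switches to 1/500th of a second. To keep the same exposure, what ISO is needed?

Shutter speed: 1/125 → 1/250 → 1/500 — 2 stops faster (darker).
Need 2 stops brighter from the ISO: 200 → 400 → 800.

ISO 800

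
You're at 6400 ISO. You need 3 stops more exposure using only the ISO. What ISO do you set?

ISO: 6400 → 12800 → 25600 → 51200 — 3 stops raised (brighter).

ISO 51200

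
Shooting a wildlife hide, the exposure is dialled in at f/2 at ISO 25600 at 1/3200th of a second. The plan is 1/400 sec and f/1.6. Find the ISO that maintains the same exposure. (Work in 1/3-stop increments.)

ISO 2000

Shutter speed: 1/3200 → 1/2500 → 1/2000 → 1/1600 → 1/1250 → 1/1000 → 1/800 → 1/640 → 1/500 → 1/400 — 3 stops slower (brighter).
Aperture: f/2 → f/1.8 → f/1.6 — 2/3 stop larger aperture (brighter).
Net change so far: 3 2/3 stops brighter. Offset with the ISO: 25600 → 20000 → 16000 → 12800 → 10000 → 8000 → 6400 → 5000 → 4000 → 3200 → 2500 → 2000.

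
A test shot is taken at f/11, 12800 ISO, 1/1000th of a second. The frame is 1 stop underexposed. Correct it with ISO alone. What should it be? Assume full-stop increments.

ISO 25600

Underexposed by 1 stop → need 1 stop brighter.
ISO: 12800 → 25600.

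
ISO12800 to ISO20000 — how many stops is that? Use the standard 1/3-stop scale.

12800 → 16000 → 20000 — count the steps: 2 third-stops = 2/3 stop.

2/3 stop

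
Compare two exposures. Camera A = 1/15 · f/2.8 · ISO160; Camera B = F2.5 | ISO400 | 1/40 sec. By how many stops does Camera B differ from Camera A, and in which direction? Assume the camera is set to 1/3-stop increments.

Aperture: f/2.8 → f/2.5 — 1/3 stop larger aperture (brighter).
Shutter speed: 1/15 → 1/20 → 1/25 → 1/30 → 1/40 — 1 1/3 stops faster (darker).
ISO: 160 → 200 → 250 → 320 → 400 — 1 1/3 stops raised (brighter).
Net: +1/3 −1 1/3 +1 1/3 = +1/3 stops.

1/3 stop brighter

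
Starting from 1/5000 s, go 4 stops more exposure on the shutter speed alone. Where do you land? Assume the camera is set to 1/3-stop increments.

Shutter speed: 1/5000 → 1/4000 → 1/3200 → 1/2500 → 1/2000 → 1/1600 → 1/1250 → 1/1000 → 1/800 → 1/640 → 1/500 → 1/400 → 1/320 — 4 stops slower (brighter).

1/320s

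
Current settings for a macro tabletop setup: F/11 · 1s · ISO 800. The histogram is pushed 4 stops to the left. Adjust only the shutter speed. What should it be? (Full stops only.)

15 s

Underexposed by 4 stops → need 4 stops brighter.
Shutter speed: 1 → 2 → 4 → 8 → 15.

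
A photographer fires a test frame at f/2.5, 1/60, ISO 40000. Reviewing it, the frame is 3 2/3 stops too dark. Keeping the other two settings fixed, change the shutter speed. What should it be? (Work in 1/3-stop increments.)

1/5s

Underexposed by 3 2/3 stops → need 3 2/3 stops brighter.
Shutter speed: 1/60 → 1/50 → 1/40 → 1/30 → 1/25 → 1/20 → 1/15 → 1/13 → 1/10 → 1/8 → 1/6 → 1/5.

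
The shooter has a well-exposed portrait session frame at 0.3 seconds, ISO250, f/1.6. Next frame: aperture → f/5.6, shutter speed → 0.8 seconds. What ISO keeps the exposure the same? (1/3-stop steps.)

Aperture: f/1.6 → f/1.8 → f/2 → f/2.2 → f/2.5 → f/2.8 → f/3.2 → f/3.5 → f/4 → f/4.5 → f/5 → f/5.6 — 3 2/3 stops stopped down (darker).
Shutter speed: 0.3 → 0.4 → 0.5 → 0.6 → 0.8 — 1 1/3 stops slower (brighter).
Net change so far: 2 1/3 stops darker. Offset with the ISO: 250 → 320 → 400 → 500 → 640 → 800 → 1000 → 1250.

ISO 1250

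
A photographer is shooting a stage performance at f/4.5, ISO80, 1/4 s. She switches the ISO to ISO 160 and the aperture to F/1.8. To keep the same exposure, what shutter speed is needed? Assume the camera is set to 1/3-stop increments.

ISO: 80 → 100 → 125 → 160 — 1 stop higher (brighter).
Aperture: f/4.5 → f/4 → f/3.5 → f/3.2 → f/2.8 → f/2.5 → f/2.2 → f/2 → f/1.8 — 2 2/3 stops larger aperture (brighter).
Net change so far: 3 2/3 stops brighter. Offset with the shutter speed: 1/4 → 1/5 → 1/6 → 1/8 → 1/10 → 1/13 → 1/15 → 1/20 → 1/25 → 1/30 → 1/40 → 1/50.

1/50s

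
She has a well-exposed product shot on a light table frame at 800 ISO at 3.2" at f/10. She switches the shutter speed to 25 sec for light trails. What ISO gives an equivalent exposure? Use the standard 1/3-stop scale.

ISO 100

Shutter speed: 3.2 → 4 → 5 → 6 → 8 → 10 → 13 → 15 → 20 → 25 — 3 stops longer (brighter).
Need 3 stops darker from the ISO: 800 → 640 → 500 → 400 → 320 → 250 → 200 → 160 → 125 → 100.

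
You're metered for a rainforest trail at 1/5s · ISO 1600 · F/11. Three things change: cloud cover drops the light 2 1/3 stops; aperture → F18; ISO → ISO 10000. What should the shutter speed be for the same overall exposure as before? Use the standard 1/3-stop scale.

0.4 s

Scene light: 2 1/3 stops darker.
Aperture: f/11 → f/13 → f/14 → f/16 → f/18 — 1 1/3 stops narrower (darker).
ISO: 1600 → 2000 → 2500 → 3200 → 4000 → 5000 → 6400 → 8000 → 10000 — 2 2/3 stops higher (brighter).
Net so far: 1 stop darker. Shutter speed: 1/5 → 1/4 → 0.3 → 0.4.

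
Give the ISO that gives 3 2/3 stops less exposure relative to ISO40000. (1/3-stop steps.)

ISO 3200

ISO: 40000 → 32000 → 25600 → 20000 → 16000 → 12800 → 10000 → 8000 → 6400 → 5000 → 4000 → 3200 — 3 2/3 stops dropped (darker).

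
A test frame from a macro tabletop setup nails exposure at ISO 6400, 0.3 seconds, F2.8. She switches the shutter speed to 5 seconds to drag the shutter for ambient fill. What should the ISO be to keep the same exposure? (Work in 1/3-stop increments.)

Shutter speed: 0.3 → 0.4 → 0.5 → 0.6 → 0.8 → 1 → 1.3 → 1.6 → 2 → 2.5 → 3.2 → 4 → 5 — 4 stops slower (brighter).
Need 4 stops darker from the ISO: 6400 → 5000 → 4000 → 3200 → 2500 → 2000 → 1600 → 1250 → 1000 → 800 → 640 → 500 → 400.

ISO 400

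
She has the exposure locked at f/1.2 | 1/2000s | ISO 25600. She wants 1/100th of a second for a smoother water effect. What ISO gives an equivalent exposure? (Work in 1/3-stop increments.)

ISO 1250

Shutter speed: 1/2000 → 1/1600 → 1/1250 → 1/1000 → 1/800 → 1/640 → 1/500 → 1/400 → 1/320 → 1/250 → 1/200 → 1/160 → 1/125 → 1/100 — 4 1/3 stops longer (brighter).
Need 4 1/3 stops darker from the ISO: 25600 → 20000 → 16000 → 12800 → 10000 → 8000 → 6400 → 5000 → 4000 → 3200 → 2500 → 2000 → 1600 → 1250.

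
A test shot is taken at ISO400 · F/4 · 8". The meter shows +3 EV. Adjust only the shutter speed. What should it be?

Overexposed by 3 stops → need 3 stops darker.
Shutter speed: 8 → 4 → 2 → 1.

1 s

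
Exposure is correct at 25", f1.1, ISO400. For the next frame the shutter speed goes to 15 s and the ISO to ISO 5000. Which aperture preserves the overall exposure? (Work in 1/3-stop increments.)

Shutter speed: 25 → 20 → 15 — 2/3 stop shorter (darker).
ISO: 400 → 500 → 640 → 800 → 1000 → 1250 → 1600 → 2000 → 2500 → 3200 → 4000 → 5000 — 3 2/3 stops raised (brighter).
Net change so far: 3 stops brighter. Offset with the aperture: f/1.1 → f/1.2 → f/1.4 → f/1.6 → f/1.8 → f/2 → f/2.2 → f/2.5 → f/2.8 → f/3.2.

f/3.2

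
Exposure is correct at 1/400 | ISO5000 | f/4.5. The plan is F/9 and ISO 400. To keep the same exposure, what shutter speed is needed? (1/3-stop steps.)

1/8s

Aperture: f/4.5 → f/5 → f/5.6 → f/6.3 → f/7.1 → f/8 → f/9 — 2 stops narrower (darker).
ISO: 5000 → 4000 → 3200 → 2500 → 2000 → 1600 → 1250 → 1000 → 800 → 640 → 500 → 400 — 3 2/3 stops lower (darker).
Net change so far: 5 2/3 stops darker. Offset with the shutter speed: 1/400 → 1/320 → 1/250 → 1/200 → 1/160 → 1/125 → 1/100 → 1/80 → 1/60 → 1/50 → 1/40 → 1/30 → 1/25 → 1/20 → 1/15 → 1/13 → 1/10 → 1/8.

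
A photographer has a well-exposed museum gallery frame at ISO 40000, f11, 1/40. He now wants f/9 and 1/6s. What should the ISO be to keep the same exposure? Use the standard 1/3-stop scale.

ISO 4000

Aperture: f/11 → f/10 → f/9 — 2/3 stop opened up (brighter).
Shutter speed: 1/40 → 1/30 → 1/25 → 1/20 → 1/15 → 1/13 → 1/10 → 1/8 → 1/6 — 2 2/3 stops longer (brighter).
Net change so far: 3 1/3 stops brighter. Offset with the ISO: 40000 → 32000 → 25600 → 20000 → 16000 → 12800 → 10000 → 8000 → 6400 → 5000 → 4000.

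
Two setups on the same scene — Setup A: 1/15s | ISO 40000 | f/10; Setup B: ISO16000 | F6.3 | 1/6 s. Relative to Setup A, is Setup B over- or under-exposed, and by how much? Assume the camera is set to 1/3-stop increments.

1 1/3 stops brighter

Aperture: f/10 → f/9 → f/8 → f/7.1 → f/6.3 — 1 1/3 stops wider (brighter).
Shutter speed: 1/15 → 1/13 → 1/10 → 1/8 → 1/6 — 1 1/3 stops longer (brighter).
ISO: 40000 → 32000 → 25600 → 20000 → 16000 — 1 1/3 stops lower (darker).
Net: +1 1/3 +1 1/3 −1 1/3 = +1 1/3 stops.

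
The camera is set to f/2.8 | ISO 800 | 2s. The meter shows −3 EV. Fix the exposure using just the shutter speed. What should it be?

15 s

Underexposed by 3 stops → need 3 stops brighter.
Shutter speed: 2 → 4 → 8 → 15.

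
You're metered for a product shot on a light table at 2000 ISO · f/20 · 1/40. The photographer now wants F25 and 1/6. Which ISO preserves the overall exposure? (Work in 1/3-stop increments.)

Aperture: f/20 → f/22 → f/25 — 2/3 stop narrower (darker).
Shutter speed: 1/40 → 1/30 → 1/25 → 1/20 → 1/15 → 1/13 → 1/10 → 1/8 → 1/6 — 2 2/3 stops longer (brighter).
Net change so far: 2 stops brighter. Offset with the ISO: 2000 → 1600 → 1250 → 1000 → 800 → 640 → 500.

ISO 500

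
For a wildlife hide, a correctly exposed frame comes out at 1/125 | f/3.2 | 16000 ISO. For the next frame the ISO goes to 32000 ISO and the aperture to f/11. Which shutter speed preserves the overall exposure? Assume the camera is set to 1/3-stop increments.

1/20s

ISO: 16000 → 20000 → 25600 → 32000 — 1 stop raised (brighter).
Aperture: f/3.2 → f/3.5 → f/4 → f/4.5 → f/5 → f/5.6 → f/6.3 → f/7.1 → f/8 → f/9 → f/10 → f/11 — 3 2/3 stops smaller aperture (darker).
Net change so far: 2 2/3 stops darker. Offset with the shutter speed: 1/125 → 1/100 → 1/80 → 1/60 → 1/50 → 1/40 → 1/30 → 1/25 → 1/20.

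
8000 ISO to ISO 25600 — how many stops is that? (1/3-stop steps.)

8000 → 10000 → 12800 → 16000 → 20000 → 25600 — count the steps: 5 third-stops = 1 2/3 stops.

1 2/3 stops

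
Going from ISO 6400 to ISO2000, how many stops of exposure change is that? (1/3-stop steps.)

1 2/3 stops

6400 → 5000 → 4000 → 3200 → 2500 → 2000 — count the steps: 5 third-stops = 1 2/3 stops.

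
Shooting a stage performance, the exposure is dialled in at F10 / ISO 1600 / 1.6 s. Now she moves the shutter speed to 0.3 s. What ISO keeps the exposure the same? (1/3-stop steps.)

Shutter speed: 1.6 → 1.3 → 1 → 0.8 → 0.6 → 0.5 → 0.4 → 0.3 — 2 1/3 stops shorter (darker).
Need 2 1/3 stops brighter from the ISO: 1600 → 2000 → 2500 → 3200 → 4000 → 5000 → 6400 → 8000.

ISO 8000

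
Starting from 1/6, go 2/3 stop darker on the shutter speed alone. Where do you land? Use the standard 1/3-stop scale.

Shutter speed: 1/6 → 1/8 → 1/10 — 2/3 stop shorter (darker).

1/10s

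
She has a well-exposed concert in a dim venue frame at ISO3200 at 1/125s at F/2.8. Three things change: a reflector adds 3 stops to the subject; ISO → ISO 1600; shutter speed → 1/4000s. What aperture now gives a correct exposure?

f/1.0

Scene light: 3 stops brighter.
ISO: 3200 → 1600 — 1 stop lower (darker).
Shutter speed: 1/125 → 1/250 → 1/500 → 1/1000 → 1/2000 → 1/4000 — 5 stops faster (darker).
Net so far: 3 stops darker. Aperture: f/2.8 → f/2 → f/1.4 → f/1.0.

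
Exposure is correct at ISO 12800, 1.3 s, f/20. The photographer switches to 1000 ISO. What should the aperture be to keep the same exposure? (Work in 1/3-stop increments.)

f/5.6

ISO: 12800 → 10000 → 8000 → 6400 → 5000 → 4000 → 3200 → 2500 → 2000 → 1600 → 1250 → 1000 — 3 2/3 stops dropped (darker).
Need 3 2/3 stops brighter from the aperture: f/20 → f/18 → f/16 → f/14 → f/13 → f/11 → f/10 → f/9 → f/8 → f/7.1 → f/6.3 → f/5.6.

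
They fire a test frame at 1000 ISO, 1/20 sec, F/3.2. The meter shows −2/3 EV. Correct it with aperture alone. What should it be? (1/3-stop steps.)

Underexposed by 2/3 stop → need 2/3 stop brighter.
Aperture: f/3.2 → f/2.8 → f/2.5.

f/2.5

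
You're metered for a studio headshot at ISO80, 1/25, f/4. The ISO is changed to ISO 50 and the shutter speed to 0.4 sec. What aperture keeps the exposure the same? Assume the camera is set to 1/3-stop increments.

f/10

ISO: 80 → 64 → 50 — 2/3 stop dropped (darker).
Shutter speed: 1/25 → 1/20 → 1/15 → 1/13 → 1/10 → 1/8 → 1/6 → 1/5 → 1/4 → 0.3 → 0.4 — 3 1/3 stops slower (brighter).
Net change so far: 2 2/3 stops brighter. Offset with the aperture: f/4 → f/4.5 → f/5 → f/5.6 → f/6.3 → f/7.1 → f/8 → f/9 → f/10.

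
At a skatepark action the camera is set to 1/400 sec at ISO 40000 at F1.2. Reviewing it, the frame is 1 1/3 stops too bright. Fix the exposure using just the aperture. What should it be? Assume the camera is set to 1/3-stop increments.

f/2

Overexposed by 1 1/3 stops → need 1 1/3 stops darker.
Aperture: f/1.2 → f/1.4 → f/1.6 → f/1.8 → f/2.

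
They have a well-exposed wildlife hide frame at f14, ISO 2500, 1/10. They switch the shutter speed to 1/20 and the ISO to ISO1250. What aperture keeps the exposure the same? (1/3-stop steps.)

Shutter speed: 1/10 → 1/13 → 1/15 → 1/20 — 1 stop shorter (darker).
ISO: 2500 → 2000 → 1600 → 1250 — 1 stop lower (darker).
Net change so far: 2 stops darker. Offset with the aperture: f/14 → f/13 → f/11 → f/10 → f/9 → f/8 → f/7.1.

f/7.1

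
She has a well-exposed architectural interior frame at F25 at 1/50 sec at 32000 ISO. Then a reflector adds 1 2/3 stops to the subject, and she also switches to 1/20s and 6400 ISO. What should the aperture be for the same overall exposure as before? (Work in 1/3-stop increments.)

f/32

Scene light: 1 2/3 stops brighter.
Shutter speed: 1/50 → 1/40 → 1/30 → 1/25 → 1/20 — 1 1/3 stops longer (brighter).
ISO: 32000 → 25600 → 20000 → 16000 → 12800 → 10000 → 8000 → 6400 — 2 1/3 stops dropped (darker).
Net so far: 2/3 stop brighter. Aperture: f/25 → f/29 → f/32.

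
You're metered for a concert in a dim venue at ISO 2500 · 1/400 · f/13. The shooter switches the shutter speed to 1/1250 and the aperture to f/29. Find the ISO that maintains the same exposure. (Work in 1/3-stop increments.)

Shutter speed: 1/400 → 1/500 → 1/640 → 1/800 → 1/1000 → 1/1250 — 1 2/3 stops faster (darker).
Aperture: f/13 → f/14 → f/16 → f/18 → f/20 → f/22 → f/25 → f/29 — 2 1/3 stops smaller aperture (darker).
Net change so far: 4 stops darker. Offset with the ISO: 2500 → 3200 → 4000 → 5000 → 6400 → 8000 → 10000 → 12800 → 16000 → 20000 → 25600 → 32000 → 40000.

ISO 40000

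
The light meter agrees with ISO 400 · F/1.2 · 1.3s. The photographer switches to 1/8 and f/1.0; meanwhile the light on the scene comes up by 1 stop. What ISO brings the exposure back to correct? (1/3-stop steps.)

Scene light: 1 stop brighter.
Shutter speed: 1.3 → 1 → 0.8 → 0.6 → 0.5 → 0.4 → 0.3 → 1/4 → 1/5 → 1/6 → 1/8 — 3 1/3 stops faster (darker).
Aperture: f/1.2 → f/1.1 → f/1.0 — 2/3 stop wider (brighter).
Net so far: 1 2/3 stops darker. ISO: 400 → 500 → 640 → 800 → 1000 → 1250.

ISO 1250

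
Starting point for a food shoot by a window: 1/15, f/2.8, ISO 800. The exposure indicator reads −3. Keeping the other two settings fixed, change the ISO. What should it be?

Underexposed by 3 stops → need 3 stops brighter.
ISO: 800 → 1600 → 3200 → 6400.

ISO 6400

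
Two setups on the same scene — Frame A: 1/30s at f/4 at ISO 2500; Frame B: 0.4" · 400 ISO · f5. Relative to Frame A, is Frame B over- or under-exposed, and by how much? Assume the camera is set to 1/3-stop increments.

Aperture: f/4 → f/4.5 → f/5 — 2/3 stop narrower (darker).
Shutter speed: 1/30 → 1/25 → 1/20 → 1/15 → 1/13 → 1/10 → 1/8 → 1/6 → 1/5 → 1/4 → 0.3 → 0.4 — 3 2/3 stops longer (brighter).
ISO: 2500 → 2000 → 1600 → 1250 → 1000 → 800 → 640 → 500 → 400 — 2 2/3 stops lower (darker).
Net: −2/3 +3 2/3 −2 2/3 = +1/3 stops.

1/3 stop brighter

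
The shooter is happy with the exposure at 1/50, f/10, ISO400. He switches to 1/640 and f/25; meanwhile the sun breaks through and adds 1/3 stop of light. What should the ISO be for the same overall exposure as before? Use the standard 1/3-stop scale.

Scene light: 1/3 stop brighter.
Shutter speed: 1/50 → 1/60 → 1/80 → 1/100 → 1/125 → 1/160 → 1/200 → 1/250 → 1/320 → 1/400 → 1/500 → 1/640 — 3 2/3 stops faster (darker).
Aperture: f/10 → f/11 → f/13 → f/14 → f/16 → f/18 → f/20 → f/22 → f/25 — 2 2/3 stops narrower (darker).
Net so far: 6 stops darker. ISO: 400 → 500 → 640 → 800 → 1000 → 1250 → 1600 → 2000 → 2500 → 3200 → 4000 → 5000 → 6400 → 8000 → 10000 → 12800 → 16000 → 20000 → 25600.

ISO 25600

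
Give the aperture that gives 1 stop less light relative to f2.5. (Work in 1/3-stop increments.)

f/3.5

Aperture: f/2.5 → f/2.8 → f/3.2 → f/3.5 — 1 stop smaller aperture (darker).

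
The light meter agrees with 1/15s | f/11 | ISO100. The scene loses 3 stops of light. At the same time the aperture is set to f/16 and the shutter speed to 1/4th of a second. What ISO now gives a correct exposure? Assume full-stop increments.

ISO 400

Scene light: 3 stops darker.
Aperture: f/11 → f/16 — 1 stop narrower (darker).
Shutter speed: 1/15 → 1/8 → 1/4 — 2 stops slower (brighter).
Net so far: 2 stops darker. ISO: 100 → 200 → 400.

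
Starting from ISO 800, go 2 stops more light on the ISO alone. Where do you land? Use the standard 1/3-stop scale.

ISO: 800 → 1000 → 1250 → 1600 → 2000 → 2500 → 3200 — 2 stops raised (brighter).

ISO 3200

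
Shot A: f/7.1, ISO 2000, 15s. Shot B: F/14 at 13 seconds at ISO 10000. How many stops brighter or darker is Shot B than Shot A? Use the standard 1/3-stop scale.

Aperture: f/7.1 → f/8 → f/9 → f/10 → f/11 → f/13 → f/14 — 2 stops stopped down (darker).
Shutter speed: 15 → 13 — 1/3 stop shorter (darker).
ISO: 2000 → 2500 → 3200 → 4000 → 5000 → 6400 → 8000 → 10000 — 2 1/3 stops raised (brighter).
Net: −2 −1/3 +2 1/3 = 0 stops.

same exposure (0 stops)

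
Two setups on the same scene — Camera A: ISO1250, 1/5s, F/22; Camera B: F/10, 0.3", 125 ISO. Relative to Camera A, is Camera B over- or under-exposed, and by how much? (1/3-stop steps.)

1/3 stop darker

Aperture: f/22 → f/20 → f/18 → f/16 → f/14 → f/13 → f/11 → f/10 — 2 1/3 stops opened up (brighter).
Shutter speed: 1/5 → 1/4 → 0.3 — 2/3 stop slower (brighter).
ISO: 1250 → 1000 → 800 → 640 → 500 → 400 → 320 → 250 → 200 → 160 → 125 — 3 1/3 stops dropped (darker).
Net: +2 1/3 +2/3 −3 1/3 = −1/3 stops.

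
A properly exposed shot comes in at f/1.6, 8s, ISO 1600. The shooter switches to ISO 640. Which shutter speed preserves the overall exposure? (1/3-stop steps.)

ISO: 1600 → 1250 → 1000 → 800 → 640 — 1 1/3 stops lower (darker).
Need 1 1/3 stops brighter from the shutter speed: 8 → 10 → 13 → 15 → 20.

20 s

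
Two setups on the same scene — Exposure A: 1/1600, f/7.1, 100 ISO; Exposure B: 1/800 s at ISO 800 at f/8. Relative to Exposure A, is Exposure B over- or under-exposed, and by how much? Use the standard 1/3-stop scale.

Aperture: f/7.1 → f/8 — 1/3 stop stopped down (darker).
Shutter speed: 1/1600 → 1/1250 → 1/1000 → 1/800 — 1 stop longer (brighter).
ISO: 100 → 125 → 160 → 200 → 250 → 320 → 400 → 500 → 640 → 800 — 3 stops higher (brighter).
Net: −1/3 +1 +3 = +3 2/3 stops.

3 2/3 stops brighter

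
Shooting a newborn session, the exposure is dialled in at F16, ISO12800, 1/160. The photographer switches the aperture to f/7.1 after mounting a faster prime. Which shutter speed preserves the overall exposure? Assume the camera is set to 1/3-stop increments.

1/800s

Aperture: f/16 → f/14 → f/13 → f/11 → f/10 → f/9 → f/8 → f/7.1 — 2 1/3 stops opened up (brighter).
Need 2 1/3 stops darker from the shutter speed: 1/160 → 1/200 → 1/250 → 1/320 → 1/400 → 1/500 → 1/640 → 1/800.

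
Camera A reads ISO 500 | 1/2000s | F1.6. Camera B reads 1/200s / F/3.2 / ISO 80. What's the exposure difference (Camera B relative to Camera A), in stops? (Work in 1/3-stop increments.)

1 1/3 stops darker

Aperture: f/1.6 → f/1.8 → f/2 → f/2.2 → f/2.5 → f/2.8 → f/3.2 — 2 stops narrower (darker).
Shutter speed: 1/2000 → 1/1600 → 1/1250 → 1/1000 → 1/800 → 1/640 → 1/500 → 1/400 → 1/320 → 1/250 → 1/200 — 3 1/3 stops slower (brighter).
ISO: 500 → 400 → 320 → 250 → 200 → 160 → 125 → 100 → 80 — 2 2/3 stops dropped (darker).
Net: −2 +3 1/3 −2 2/3 = −1 1/3 stops.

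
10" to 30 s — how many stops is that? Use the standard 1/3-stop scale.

1 2/3 stops

10 → 13 → 15 → 20 → 25 → 30 — count the steps: 5 third-stops = 1 2/3 stops.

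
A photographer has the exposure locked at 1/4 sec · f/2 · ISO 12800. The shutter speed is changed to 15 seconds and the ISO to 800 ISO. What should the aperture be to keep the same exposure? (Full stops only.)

Shutter speed: 1/4 → 1/2 → 1 → 2 → 4 → 8 → 15 — 6 stops slower (brighter).
ISO: 12800 → 6400 → 3200 → 1600 → 800 — 4 stops dropped (darker).
Net change so far: 2 stops brighter. Offset with the aperture: f/2 → f/2.8 → f/4.

f/4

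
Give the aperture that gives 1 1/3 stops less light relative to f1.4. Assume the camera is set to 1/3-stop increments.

f/2.2

Aperture: f/1.4 → f/1.6 → f/1.8 → f/2 → f/2.2 — 1 1/3 stops smaller aperture (darker).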